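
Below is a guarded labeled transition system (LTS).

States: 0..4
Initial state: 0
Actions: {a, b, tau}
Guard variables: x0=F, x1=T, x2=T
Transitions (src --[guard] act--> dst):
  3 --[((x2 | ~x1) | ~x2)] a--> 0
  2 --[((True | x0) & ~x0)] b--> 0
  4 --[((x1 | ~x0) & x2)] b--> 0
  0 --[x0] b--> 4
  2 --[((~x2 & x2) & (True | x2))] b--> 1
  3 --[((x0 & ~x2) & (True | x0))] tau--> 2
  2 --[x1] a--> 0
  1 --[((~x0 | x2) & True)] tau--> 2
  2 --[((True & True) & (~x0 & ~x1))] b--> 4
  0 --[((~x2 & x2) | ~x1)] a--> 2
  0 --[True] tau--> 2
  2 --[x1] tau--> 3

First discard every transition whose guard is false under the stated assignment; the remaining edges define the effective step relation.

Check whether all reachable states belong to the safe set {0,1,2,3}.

Allowed set {0,1,2,3}
Reach set: {0,2,3}
  0: ✓
  2: ✓
  3: ✓

Answer: INVARIANT HOLDS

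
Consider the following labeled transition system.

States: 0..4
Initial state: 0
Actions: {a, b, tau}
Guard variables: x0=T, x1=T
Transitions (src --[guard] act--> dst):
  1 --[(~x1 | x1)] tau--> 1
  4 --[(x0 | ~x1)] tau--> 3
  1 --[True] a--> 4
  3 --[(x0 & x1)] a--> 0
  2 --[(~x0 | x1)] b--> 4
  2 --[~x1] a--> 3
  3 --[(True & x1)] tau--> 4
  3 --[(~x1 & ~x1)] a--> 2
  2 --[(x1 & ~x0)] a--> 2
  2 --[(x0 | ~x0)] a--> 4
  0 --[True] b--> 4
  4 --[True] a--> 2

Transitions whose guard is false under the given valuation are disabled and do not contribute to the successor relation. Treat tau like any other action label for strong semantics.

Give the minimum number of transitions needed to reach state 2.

Breadth-first toward 2:
  depth 0: {0}
  depth 1: {4}
  depth 2: {2,3}
depth(2)=2, e.g. b·a

Answer: 2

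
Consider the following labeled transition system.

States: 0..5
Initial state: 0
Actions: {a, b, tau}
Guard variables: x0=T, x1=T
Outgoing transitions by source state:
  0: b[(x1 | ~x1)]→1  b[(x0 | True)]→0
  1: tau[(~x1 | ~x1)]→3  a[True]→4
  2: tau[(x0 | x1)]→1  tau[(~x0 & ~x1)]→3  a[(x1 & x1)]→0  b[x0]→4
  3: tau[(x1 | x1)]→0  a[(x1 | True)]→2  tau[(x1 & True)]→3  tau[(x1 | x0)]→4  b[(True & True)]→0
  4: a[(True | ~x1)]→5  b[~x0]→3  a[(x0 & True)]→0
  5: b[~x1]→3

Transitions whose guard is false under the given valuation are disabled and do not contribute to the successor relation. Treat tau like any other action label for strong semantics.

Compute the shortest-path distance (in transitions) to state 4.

Answer: 2

Working:
BFS to 4:
  L0 = {0}
  L1 = {1}
  L2 = {4}
first hit 4 at d=2 via b·a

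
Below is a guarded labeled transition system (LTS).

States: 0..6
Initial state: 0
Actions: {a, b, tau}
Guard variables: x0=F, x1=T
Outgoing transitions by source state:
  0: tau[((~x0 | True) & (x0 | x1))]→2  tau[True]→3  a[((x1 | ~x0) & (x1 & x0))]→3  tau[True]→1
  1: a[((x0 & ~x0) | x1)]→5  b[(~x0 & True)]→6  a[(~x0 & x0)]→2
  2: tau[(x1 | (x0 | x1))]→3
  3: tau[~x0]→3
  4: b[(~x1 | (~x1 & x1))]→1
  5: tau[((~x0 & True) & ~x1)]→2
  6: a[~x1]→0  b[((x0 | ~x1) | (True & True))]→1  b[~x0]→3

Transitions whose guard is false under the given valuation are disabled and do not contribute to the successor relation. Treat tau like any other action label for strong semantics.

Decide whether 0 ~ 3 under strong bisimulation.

Answer: NOT BISIMILAR

Trace:
Compute ~ classes (split until stable):
  π0 = {{0,1,2,3,4,5,6}}
  π1 = {{0,2,3},{1},{4,5},{6}}
  π2 = {{0},{1},{2,3},{4,5},{6}}
stable after 3 split(s): 5 block(s)
[0]={0}  [3]={2,3}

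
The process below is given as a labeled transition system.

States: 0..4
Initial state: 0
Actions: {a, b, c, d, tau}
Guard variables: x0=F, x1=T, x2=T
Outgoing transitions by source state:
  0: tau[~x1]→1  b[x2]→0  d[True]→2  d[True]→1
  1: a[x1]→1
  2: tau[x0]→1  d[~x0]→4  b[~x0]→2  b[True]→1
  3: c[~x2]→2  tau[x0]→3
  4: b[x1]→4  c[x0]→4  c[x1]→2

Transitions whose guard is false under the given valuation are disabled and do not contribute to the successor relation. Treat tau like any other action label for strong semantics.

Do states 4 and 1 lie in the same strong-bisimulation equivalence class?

Compute ~ classes (split until stable):
  π0 = {{0,1,2,3,4}}
  π1 = {{0,2},{1},{3},{4}}
  π2 = {{0},{1},{2},{3},{4}}
5 equivalence class(es) (converged in 3)
[4]={4}  [1]={1}

Answer: NOT BISIMILAR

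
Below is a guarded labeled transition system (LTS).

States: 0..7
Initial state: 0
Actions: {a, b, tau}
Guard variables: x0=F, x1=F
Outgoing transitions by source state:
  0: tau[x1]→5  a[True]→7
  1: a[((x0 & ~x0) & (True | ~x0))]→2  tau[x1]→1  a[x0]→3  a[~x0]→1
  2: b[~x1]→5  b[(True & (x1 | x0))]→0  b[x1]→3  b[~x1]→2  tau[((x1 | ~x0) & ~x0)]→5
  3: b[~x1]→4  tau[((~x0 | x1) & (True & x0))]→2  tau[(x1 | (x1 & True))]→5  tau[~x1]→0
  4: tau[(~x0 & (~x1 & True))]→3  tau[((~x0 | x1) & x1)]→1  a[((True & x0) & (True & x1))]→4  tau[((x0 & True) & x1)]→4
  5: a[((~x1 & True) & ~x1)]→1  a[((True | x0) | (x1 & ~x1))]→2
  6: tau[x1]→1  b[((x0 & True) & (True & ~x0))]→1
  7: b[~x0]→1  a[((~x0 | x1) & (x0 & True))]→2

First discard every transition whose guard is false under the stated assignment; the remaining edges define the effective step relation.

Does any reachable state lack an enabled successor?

Answer: DEADLOCK-FREE

Analysis:
Reach set: {0,1,7}
  0: a→7  [1 exit(s)]
  1: a→1  [1 exit(s)]
  7: b→1  [1 exit(s)]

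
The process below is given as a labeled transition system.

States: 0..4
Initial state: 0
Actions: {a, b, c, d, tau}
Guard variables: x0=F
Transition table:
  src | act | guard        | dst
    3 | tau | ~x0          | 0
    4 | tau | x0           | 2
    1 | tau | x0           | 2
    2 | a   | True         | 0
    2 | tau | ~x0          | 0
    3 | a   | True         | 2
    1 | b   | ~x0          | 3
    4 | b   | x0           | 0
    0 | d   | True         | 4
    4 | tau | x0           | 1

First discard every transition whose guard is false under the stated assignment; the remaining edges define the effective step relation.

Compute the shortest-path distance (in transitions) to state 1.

Answer: UNREACHABLE

Trace:
Layered search for 1:
  depth 0: {0}
  depth 1: {4}
1 never appears.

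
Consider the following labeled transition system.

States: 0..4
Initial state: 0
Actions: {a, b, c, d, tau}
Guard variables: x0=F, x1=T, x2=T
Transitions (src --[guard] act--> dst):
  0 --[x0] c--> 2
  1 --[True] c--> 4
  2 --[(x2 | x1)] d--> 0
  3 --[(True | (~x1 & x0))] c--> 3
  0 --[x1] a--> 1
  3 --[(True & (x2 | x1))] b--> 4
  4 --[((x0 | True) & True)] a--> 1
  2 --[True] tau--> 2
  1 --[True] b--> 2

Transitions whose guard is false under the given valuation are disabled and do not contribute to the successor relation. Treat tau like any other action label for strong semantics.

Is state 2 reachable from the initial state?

Answer: REACHABLE

Working:
8 transition(s) survive guard evaluation.
depth 0: {0}
depth 1: {1}  now seen {0,1}
depth 2: {2,4}  now seen {0,1,2,4}
R = {0,1,2,4}
Path to 2: a·b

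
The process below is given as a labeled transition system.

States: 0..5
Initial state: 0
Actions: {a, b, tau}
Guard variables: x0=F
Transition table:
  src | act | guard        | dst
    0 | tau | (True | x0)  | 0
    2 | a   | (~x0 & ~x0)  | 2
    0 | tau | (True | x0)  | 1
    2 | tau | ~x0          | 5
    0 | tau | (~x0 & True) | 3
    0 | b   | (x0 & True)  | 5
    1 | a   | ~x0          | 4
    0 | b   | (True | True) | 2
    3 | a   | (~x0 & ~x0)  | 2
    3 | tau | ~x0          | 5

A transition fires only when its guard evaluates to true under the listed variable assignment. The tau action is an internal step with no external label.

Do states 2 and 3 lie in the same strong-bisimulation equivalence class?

Bisimulation quotient by refinement:
  P[0] = {{0,1,2,3,4,5}}
  P[1] = {{0},{1},{2,3},{4,5}}
stable after 2 split(s): 4 block(s)
class of 2: {2,3}; class of 3: {2,3}

Answer: BISIMILAR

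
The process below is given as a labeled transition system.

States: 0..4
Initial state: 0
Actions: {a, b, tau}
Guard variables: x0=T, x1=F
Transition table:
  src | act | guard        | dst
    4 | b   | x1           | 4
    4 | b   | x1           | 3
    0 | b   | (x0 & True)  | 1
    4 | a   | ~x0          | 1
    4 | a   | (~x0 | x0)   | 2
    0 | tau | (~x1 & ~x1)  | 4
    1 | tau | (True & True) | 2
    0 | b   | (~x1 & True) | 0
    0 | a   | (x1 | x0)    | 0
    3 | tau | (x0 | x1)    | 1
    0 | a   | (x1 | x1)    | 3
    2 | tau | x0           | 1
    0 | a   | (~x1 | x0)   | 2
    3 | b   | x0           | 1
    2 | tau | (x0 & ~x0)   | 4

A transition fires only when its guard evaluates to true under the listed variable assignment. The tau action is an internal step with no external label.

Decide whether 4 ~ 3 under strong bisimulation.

Compute ~ classes (split until stable):
  π0 = {{0,1,2,3,4}}
  π1 = {{0},{1,2},{3},{4}}
Fixed point at round 2; 4 class(es).
class of 4: {4}; class of 3: {3}

Answer: NOT BISIMILAR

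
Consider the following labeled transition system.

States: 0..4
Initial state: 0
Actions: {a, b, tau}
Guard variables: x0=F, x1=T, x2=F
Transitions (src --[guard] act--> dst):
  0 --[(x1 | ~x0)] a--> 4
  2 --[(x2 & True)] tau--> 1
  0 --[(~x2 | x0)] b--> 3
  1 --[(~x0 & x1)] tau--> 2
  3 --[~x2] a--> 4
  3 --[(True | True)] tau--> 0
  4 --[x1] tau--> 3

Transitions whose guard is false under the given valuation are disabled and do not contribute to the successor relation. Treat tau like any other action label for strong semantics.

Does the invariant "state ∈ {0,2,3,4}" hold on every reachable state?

Inv-set: {0,2,3,4}
R = {0,3,4}
  0: safe
  3: safe
  4: safe

Answer: INVARIANT HOLDS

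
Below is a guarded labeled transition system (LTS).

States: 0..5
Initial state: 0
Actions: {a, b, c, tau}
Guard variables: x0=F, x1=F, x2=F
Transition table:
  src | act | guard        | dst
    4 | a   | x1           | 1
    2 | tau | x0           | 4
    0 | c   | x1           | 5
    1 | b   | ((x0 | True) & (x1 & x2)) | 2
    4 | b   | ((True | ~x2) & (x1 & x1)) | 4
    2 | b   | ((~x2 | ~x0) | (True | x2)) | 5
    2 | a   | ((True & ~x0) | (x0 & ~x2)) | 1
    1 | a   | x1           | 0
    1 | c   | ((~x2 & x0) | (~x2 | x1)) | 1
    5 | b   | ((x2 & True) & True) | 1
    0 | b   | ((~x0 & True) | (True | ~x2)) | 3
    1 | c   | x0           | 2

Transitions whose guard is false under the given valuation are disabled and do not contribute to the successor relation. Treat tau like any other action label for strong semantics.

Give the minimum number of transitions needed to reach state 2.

Breadth-first toward 2:
  depth 0: {0}
  depth 1: {3}
2 never appears.

Answer: UNREACHABLE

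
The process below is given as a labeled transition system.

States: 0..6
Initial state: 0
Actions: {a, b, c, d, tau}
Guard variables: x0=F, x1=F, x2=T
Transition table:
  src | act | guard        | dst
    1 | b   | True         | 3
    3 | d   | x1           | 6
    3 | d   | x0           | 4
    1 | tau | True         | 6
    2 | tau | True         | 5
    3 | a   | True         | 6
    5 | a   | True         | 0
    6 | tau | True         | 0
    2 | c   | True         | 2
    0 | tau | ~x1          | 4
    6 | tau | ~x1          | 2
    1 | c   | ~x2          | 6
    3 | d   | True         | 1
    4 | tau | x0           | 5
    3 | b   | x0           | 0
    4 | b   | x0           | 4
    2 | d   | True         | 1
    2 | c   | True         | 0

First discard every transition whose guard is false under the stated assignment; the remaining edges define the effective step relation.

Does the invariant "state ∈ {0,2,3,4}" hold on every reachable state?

Allowed set {0,2,3,4}
Reachable = {0,4}
  0: ✓
  4: ✓

Answer: INVARIANT HOLDS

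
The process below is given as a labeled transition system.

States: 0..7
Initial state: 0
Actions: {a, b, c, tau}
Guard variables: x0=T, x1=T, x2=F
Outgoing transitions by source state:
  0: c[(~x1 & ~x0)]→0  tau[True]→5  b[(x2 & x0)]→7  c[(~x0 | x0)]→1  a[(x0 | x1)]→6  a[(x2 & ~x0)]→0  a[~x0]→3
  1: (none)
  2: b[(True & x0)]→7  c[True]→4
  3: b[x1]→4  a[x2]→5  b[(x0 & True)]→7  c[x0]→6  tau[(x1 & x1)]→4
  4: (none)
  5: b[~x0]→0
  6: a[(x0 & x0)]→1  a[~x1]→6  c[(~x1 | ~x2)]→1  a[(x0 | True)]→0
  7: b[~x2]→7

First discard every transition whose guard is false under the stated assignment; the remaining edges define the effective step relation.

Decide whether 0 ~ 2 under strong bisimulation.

Answer: NOT BISIMILAR

Analysis:
Bisimulation quotient by refinement:
  P[0] = {{0,1,2,3,4,5,6,7}}
  P[1] = {{0},{1,4,5},{2},{3},{6},{7}}
6 equivalence class(es) (converged in 2)
class of 0: {0}; class of 2: {2}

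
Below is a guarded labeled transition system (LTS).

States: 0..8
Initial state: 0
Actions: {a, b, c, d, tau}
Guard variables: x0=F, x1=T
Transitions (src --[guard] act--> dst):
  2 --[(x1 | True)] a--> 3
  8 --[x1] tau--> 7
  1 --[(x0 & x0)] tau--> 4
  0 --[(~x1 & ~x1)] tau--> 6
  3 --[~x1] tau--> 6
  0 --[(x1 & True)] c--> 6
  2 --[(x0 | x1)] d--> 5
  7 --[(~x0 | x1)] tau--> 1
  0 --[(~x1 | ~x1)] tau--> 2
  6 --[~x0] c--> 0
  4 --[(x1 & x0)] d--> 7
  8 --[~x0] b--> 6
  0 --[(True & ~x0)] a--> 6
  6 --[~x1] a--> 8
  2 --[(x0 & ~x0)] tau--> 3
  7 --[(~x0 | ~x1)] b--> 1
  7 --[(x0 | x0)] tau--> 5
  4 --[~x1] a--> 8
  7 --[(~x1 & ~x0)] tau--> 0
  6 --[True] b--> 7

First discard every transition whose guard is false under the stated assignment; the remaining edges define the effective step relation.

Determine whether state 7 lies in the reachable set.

Answer: REACHABLE

Analysis:
10 transition(s) survive guard evaluation.
depth 0: {0}
depth 1: {6}  cumulative {0,6}
depth 2: {7}  cumulative {0,6,7}
depth 3: {1}  cumulative {0,1,6,7}
Reachable = {0,1,6,7}
Path to 7: c·b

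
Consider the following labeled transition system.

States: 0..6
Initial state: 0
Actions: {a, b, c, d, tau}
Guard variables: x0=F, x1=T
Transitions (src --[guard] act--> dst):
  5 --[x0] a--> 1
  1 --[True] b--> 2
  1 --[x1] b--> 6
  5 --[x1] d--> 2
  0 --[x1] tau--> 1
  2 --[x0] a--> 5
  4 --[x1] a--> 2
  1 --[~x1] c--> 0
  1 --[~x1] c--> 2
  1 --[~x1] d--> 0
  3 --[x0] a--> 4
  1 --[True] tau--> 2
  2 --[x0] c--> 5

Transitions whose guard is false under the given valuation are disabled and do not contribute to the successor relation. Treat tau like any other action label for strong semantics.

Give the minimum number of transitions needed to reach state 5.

BFS to 5:
  Layer 0: {0}
  Layer 1: {1}
  Layer 2: {2,6}
5 never appears.

Answer: UNREACHABLE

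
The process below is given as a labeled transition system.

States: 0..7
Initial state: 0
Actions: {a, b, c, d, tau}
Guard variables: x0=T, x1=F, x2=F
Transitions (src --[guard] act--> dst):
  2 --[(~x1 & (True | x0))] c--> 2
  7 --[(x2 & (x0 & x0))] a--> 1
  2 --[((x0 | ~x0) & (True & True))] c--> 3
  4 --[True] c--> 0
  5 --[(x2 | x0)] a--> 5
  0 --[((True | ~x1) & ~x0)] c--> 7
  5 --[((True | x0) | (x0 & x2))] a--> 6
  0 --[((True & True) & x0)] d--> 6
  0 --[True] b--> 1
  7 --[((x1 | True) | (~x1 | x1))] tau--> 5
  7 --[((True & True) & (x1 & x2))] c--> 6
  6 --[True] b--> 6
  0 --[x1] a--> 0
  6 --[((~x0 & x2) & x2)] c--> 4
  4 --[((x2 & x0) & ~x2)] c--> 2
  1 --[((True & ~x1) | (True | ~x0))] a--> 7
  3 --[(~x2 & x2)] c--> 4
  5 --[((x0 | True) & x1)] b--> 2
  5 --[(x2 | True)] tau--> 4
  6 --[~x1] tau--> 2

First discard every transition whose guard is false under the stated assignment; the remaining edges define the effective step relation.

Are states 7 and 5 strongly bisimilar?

Compute ~ classes (split until stable):
  P[0] = {{0,1,2,3,4,5,6,7}}
  P[1] = {{0},{1},{2,4},{3},{5},{6},{7}}
  P[2] = {{0},{1},{2},{3},{4},{5},{6},{7}}
8 equivalence class(es) (converged in 3)
[7]={7}  [5]={5}

Answer: NOT BISIMILAR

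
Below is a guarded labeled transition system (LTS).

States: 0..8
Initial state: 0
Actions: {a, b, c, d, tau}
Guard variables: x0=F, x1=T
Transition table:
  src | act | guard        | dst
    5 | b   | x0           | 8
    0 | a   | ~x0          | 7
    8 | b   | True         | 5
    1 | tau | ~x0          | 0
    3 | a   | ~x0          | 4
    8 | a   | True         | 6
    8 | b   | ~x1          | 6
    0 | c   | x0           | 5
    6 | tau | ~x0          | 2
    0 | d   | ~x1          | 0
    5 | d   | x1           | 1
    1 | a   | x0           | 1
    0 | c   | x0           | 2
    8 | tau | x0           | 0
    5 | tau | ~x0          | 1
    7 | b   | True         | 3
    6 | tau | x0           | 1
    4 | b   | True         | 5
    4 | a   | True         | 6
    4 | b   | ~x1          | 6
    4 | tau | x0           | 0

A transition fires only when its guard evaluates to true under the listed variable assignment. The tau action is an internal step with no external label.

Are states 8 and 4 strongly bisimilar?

Bisimulation quotient by refinement:
  P[0] = {{0,1,2,3,4,5,6,7,8}}
  P[1] = {{0,3},{1,6},{2},{4,8},{5},{7}}
  P[2] = {{0},{1},{2},{3},{4,8},{5},{6},{7}}
stable after 3 split(s): 8 block(s)
class of 8: {4,8}; class of 4: {4,8}

Answer: BISIMILAR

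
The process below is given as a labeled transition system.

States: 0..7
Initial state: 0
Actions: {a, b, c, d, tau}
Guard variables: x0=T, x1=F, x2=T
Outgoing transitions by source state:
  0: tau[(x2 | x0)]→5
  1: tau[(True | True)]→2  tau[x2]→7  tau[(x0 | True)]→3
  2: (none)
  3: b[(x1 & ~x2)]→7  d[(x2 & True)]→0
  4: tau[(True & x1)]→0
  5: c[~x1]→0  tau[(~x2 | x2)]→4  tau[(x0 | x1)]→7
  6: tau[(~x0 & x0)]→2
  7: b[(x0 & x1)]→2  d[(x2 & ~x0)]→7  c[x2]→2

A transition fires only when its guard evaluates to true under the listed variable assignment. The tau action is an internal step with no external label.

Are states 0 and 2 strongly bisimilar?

Answer: NOT BISIMILAR

Analysis:
Refine partition for ~:
  P[0] = {{0,1,2,3,4,5,6,7}}
  P[1] = {{0,1},{2,4,6},{3},{5},{7}}
  P[2] = {{0},{1},{2,4,6},{3},{5},{7}}
Fixed point at round 3; 6 class(es).
0∈{0}, 2∈{2,4,6}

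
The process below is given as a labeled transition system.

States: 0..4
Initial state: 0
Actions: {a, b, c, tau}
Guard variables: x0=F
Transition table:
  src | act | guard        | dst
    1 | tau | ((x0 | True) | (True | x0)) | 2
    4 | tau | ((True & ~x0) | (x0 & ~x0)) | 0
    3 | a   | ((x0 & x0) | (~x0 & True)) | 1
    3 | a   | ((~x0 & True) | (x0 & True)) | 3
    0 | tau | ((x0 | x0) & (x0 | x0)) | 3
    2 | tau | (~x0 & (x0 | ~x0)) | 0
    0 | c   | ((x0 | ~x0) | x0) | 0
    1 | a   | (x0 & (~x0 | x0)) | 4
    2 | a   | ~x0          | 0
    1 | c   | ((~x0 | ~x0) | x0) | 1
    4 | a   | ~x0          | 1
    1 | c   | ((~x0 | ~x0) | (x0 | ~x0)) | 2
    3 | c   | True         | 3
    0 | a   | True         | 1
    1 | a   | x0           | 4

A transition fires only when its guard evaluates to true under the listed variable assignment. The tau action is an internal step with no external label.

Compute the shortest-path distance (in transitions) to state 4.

Breadth-first toward 4:
  Layer 0: {0}
  Layer 1: {1}
  Layer 2: {2}
4 never appears.

Answer: UNREACHABLE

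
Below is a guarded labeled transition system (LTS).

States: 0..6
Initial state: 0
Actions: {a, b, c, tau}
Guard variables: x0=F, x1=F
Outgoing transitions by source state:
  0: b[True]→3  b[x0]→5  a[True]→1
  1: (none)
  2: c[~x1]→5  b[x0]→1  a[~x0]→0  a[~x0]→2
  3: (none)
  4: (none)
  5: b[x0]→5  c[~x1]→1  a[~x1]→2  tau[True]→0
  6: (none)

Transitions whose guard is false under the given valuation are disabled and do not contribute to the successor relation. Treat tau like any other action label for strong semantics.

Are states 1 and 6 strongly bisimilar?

Answer: BISIMILAR

Working:
Compute ~ classes (split until stable):
  π0 = {{0,1,2,3,4,5,6}}
  π1 = {{0},{1,3,4,6},{2},{5}}
4 equivalence class(es) (converged in 2)
[1]={1,3,4,6}  [6]={1,3,4,6}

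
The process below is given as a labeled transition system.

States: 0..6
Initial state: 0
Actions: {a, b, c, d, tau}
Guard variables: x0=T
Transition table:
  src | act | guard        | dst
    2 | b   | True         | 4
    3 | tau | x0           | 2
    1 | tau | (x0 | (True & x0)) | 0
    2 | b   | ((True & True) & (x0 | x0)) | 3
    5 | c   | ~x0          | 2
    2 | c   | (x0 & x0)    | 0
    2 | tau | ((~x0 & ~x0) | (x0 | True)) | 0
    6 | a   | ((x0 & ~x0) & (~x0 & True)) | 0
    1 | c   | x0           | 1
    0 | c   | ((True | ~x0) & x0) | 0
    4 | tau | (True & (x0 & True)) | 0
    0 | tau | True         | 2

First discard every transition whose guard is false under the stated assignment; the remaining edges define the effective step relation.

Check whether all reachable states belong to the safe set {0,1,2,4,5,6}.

Allowed set {0,1,2,4,5,6}
Reachable = {0,2,3,4}
  0: safe
  2: safe
  3: ✗ unsafe
  4: safe
witness against invariant: tau·b → 3

Answer: INVARIANT VIOLATED at state 3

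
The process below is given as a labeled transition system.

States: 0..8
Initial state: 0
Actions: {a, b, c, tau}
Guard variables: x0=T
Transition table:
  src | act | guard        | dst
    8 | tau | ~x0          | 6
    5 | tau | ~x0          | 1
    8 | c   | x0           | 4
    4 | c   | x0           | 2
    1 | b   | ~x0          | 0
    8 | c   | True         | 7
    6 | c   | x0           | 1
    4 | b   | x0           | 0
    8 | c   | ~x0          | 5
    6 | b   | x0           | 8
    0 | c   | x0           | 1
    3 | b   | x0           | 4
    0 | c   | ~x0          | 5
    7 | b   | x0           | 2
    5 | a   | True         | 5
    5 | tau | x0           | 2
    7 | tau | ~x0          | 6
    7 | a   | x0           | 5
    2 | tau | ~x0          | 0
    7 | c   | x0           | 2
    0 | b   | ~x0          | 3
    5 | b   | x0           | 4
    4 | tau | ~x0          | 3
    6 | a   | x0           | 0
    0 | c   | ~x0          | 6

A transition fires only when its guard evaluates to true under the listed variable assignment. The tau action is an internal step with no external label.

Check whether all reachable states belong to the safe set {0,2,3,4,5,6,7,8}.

Answer: INVARIANT VIOLATED at state 1

Trace:
Allowed set {0,2,3,4,5,6,7,8}
Reach set: {0,1}
  0: safe
  1: ✗ unsafe
reach 1 via c — violates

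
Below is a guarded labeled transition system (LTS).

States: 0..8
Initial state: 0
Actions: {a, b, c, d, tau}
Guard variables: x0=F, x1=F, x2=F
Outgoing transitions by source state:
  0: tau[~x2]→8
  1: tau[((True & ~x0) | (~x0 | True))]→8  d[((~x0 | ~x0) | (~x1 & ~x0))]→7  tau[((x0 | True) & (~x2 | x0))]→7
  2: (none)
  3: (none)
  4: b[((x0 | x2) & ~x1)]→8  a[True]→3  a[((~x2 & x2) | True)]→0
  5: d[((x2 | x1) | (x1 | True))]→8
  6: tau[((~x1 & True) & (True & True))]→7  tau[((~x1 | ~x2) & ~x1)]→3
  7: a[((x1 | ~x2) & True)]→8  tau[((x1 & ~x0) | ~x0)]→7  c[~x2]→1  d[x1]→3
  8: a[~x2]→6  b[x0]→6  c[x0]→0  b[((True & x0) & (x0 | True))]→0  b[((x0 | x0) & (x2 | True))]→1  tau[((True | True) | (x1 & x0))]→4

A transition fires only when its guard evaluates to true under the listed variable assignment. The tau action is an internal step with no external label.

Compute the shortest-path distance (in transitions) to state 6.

Answer: 2

Working:
Breadth-first toward 6:
  depth 0: {0}
  depth 1: {8}
  depth 2: {4,6}
6 enters at depth 2; path tau·a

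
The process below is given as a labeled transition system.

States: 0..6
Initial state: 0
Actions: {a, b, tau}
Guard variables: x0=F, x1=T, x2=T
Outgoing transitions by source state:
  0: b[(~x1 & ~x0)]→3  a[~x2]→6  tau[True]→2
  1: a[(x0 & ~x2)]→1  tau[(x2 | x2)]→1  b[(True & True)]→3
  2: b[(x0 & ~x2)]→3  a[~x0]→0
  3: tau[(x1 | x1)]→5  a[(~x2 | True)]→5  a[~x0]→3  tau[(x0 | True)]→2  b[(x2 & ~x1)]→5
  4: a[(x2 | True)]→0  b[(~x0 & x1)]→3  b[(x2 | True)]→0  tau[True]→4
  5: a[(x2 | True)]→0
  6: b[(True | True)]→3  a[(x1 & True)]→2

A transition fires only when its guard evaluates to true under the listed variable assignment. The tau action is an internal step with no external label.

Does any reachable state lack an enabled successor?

Answer: DEADLOCK-FREE

Analysis:
Reachable = {0,2}
  0: tau→2  [1 out]
  2: a→0  [1 out]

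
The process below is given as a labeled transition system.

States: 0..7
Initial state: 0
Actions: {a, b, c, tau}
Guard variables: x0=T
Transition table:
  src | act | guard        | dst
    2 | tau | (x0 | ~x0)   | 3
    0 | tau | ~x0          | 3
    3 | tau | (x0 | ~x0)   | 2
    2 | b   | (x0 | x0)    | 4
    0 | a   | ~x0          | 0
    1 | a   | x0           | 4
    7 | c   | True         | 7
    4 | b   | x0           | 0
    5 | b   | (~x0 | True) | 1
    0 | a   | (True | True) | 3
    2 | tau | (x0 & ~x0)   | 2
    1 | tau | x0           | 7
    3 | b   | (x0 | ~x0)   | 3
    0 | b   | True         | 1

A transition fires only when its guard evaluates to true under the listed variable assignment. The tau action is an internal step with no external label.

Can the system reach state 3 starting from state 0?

Answer: REACHABLE

Trace:
After dropping false guards: 11 live edges.
Layer 0: {0}
Layer 1: {1,3}  now seen {0,1,3}
Layer 2: {2,4,7}  now seen {0,1,2,3,4,7}
Reachable = {0,1,2,3,4,7}
trace reaching 3: a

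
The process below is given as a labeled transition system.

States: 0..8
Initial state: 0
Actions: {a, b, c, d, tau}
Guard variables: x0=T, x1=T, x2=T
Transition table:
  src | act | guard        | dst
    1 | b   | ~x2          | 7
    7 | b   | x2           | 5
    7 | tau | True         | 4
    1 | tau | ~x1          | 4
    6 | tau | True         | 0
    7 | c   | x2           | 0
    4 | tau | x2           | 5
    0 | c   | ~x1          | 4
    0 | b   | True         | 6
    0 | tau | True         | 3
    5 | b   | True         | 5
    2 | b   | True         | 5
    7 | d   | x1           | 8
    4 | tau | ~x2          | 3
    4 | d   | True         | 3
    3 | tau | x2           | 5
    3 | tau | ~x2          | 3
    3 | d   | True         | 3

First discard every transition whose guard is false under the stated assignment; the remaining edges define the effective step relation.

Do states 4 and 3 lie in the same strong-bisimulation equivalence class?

Answer: BISIMILAR

Working:
Compute ~ classes (split until stable):
  π0 = {{0,1,2,3,4,5,6,7,8}}
  π1 = {{0},{1,8},{2,5},{3,4},{6},{7}}
stable after 2 split(s): 6 block(s)
[4]={3,4}  [3]={3,4}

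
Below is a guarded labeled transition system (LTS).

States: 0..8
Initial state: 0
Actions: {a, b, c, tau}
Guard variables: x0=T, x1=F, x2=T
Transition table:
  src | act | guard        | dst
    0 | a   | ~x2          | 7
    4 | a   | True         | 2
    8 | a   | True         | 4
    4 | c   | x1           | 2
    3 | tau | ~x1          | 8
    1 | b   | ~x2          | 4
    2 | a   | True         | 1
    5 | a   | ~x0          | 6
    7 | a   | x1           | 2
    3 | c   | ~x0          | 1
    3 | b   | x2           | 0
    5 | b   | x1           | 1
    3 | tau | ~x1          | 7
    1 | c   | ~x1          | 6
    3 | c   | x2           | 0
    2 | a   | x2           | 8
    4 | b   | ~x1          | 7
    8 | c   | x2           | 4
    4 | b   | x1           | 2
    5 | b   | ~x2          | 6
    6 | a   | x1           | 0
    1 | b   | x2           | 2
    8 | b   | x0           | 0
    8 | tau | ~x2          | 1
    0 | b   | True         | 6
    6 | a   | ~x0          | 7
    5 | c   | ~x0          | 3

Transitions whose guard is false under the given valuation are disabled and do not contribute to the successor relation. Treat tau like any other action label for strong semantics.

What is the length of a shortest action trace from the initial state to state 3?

Layered search for 3:
  depth 0: {0}
  depth 1: {6}
3 never appears.

Answer: UNREACHABLE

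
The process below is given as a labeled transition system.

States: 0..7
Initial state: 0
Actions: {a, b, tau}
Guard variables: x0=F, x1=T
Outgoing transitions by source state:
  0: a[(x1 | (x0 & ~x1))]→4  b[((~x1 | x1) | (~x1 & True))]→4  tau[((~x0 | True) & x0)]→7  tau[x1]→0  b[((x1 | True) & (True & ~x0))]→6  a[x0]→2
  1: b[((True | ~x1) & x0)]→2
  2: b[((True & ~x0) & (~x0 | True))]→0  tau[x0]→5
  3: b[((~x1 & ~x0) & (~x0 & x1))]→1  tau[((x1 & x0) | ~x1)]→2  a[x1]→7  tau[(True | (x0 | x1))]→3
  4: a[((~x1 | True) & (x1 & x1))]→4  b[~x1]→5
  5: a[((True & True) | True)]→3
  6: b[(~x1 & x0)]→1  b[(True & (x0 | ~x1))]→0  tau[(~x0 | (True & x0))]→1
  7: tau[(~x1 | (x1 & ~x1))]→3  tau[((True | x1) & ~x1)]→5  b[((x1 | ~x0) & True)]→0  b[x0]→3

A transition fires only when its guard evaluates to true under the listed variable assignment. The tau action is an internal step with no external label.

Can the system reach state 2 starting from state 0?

After dropping false guards: 11 live edges.
L0 = {0}
L1 = {4,6}  total {0,4,6}
L2 = {1}  total {0,1,4,6}
R = {0,1,4,6}

Answer: UNREACHABLE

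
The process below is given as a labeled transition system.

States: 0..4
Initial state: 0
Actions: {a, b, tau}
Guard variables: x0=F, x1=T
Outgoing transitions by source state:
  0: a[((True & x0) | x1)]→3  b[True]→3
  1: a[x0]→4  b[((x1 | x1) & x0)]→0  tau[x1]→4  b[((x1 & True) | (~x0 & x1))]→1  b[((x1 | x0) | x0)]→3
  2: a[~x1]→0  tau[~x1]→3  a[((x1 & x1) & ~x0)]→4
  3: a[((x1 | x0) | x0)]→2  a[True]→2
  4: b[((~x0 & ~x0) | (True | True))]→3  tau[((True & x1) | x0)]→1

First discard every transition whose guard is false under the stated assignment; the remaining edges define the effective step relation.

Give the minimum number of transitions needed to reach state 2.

Answer: 2

Analysis:
Breadth-first toward 2:
  depth 0: {0}
  depth 1: {3}
  depth 2: {2}
first hit 2 at d=2 via a·a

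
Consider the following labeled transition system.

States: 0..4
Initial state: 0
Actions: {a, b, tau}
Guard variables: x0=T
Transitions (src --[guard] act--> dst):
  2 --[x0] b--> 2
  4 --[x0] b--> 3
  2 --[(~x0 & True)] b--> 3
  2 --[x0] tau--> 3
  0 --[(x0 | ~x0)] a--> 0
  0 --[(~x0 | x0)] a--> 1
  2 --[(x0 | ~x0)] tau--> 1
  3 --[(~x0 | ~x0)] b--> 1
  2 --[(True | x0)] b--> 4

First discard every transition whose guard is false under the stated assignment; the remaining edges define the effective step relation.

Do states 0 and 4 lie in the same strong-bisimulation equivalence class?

Answer: NOT BISIMILAR

Working:
Refine partition for ~:
  P[0] = {{0,1,2,3,4}}
  P[1] = {{0},{1,3},{2},{4}}
4 equivalence class(es) (converged in 2)
[0]={0}  [4]={4}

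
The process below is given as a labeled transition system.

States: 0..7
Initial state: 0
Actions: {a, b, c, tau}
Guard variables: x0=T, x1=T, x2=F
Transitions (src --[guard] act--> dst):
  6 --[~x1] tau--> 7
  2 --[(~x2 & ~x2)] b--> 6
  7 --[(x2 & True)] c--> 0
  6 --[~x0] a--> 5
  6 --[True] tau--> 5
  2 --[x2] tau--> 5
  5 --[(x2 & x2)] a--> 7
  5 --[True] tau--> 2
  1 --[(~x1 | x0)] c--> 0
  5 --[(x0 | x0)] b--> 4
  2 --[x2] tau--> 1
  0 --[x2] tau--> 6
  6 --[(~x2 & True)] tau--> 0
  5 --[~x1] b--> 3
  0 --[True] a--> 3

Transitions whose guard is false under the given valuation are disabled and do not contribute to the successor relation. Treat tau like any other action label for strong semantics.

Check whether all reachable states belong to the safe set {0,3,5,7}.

Answer: INVARIANT HOLDS

Analysis:
Inv-set: {0,3,5,7}
Reach set: {0,3}
  0: safe
  3: safe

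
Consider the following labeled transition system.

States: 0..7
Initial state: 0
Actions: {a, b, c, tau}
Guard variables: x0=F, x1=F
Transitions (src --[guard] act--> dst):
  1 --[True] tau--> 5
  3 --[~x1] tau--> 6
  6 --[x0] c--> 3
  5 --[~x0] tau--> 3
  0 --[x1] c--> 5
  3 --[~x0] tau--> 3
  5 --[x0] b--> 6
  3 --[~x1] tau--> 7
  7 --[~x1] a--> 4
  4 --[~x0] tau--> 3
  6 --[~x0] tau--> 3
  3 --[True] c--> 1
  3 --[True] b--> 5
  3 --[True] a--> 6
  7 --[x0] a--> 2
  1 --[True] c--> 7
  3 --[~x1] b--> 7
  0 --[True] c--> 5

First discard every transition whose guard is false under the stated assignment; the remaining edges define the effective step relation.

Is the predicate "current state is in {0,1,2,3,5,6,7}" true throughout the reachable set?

Allowed set {0,1,2,3,5,6,7}
Reachable = {0,1,3,4,5,6,7}
  0: ✓
  1: ✓
  3: ✓
  4: ✗ unsafe
  5: ✓
  6: ✓
  7: ✓
witness against invariant: c·tau·tau·a → 4

Answer: INVARIANT VIOLATED at state 4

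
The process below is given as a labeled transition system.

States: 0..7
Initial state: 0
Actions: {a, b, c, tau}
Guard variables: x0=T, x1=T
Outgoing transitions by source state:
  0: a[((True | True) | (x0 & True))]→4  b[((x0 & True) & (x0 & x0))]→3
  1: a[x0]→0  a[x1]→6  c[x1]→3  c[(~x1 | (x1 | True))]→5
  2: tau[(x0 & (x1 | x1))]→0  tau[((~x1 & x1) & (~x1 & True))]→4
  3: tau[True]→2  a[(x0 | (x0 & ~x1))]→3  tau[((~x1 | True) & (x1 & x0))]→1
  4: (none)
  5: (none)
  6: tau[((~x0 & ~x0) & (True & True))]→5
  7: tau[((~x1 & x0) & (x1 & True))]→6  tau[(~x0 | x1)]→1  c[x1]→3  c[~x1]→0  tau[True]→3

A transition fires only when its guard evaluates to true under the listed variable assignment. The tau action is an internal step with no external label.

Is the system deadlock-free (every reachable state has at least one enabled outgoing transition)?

Answer: DEADLOCK at state 4

Trace:
Reach set: {0,1,2,3,4,5,6}
  0: a→4  b→3  [deg 2]
  1: a→0  a→6  c→3  c→5  [deg 4]
  2: tau→0  [deg 1]
  3: a→3  tau→1  tau→2  [deg 3]
  4: ∅  [STUCK]
  5: ∅  [STUCK]
  6: ∅  [STUCK]
Path to 4: a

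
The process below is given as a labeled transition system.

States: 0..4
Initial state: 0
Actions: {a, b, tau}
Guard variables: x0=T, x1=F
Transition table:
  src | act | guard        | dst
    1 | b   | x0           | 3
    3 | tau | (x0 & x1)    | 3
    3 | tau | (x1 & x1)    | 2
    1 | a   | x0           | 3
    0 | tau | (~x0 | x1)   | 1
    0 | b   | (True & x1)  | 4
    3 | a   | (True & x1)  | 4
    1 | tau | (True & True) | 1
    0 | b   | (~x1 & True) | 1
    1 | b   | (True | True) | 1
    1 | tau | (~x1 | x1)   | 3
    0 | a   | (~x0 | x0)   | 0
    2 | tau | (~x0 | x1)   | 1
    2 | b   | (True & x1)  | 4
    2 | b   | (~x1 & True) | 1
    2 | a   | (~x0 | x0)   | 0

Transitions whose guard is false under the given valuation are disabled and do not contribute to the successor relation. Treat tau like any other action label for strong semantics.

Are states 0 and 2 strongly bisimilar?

Compute ~ classes (split until stable):
  P[0] = {{0,1,2,3,4}}
  P[1] = {{0,2},{1},{3,4}}
stable after 2 split(s): 3 block(s)
class of 0: {0,2}; class of 2: {0,2}

Answer: BISIMILAR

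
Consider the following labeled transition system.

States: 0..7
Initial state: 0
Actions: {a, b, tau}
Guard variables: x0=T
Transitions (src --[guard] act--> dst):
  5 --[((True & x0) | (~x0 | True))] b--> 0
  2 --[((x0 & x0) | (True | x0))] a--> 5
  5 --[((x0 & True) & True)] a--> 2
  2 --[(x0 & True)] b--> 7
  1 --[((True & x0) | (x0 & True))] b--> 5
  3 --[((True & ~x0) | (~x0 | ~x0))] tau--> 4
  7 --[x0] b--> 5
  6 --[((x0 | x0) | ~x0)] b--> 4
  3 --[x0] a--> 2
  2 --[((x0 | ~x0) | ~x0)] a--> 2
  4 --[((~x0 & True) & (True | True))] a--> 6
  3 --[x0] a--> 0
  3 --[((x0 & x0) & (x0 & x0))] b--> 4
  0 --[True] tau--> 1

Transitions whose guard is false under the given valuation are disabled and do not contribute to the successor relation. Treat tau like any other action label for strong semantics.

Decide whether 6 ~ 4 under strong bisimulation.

Bisimulation quotient by refinement:
  P[0] = {{0,1,2,3,4,5,6,7}}
  P[1] = {{0},{1,6,7},{2,3,5},{4}}
  P[2] = {{0},{1,7},{2},{3},{4},{5},{6}}
stable after 3 split(s): 7 block(s)
6∈{6}, 4∈{4}

Answer: NOT BISIMILAR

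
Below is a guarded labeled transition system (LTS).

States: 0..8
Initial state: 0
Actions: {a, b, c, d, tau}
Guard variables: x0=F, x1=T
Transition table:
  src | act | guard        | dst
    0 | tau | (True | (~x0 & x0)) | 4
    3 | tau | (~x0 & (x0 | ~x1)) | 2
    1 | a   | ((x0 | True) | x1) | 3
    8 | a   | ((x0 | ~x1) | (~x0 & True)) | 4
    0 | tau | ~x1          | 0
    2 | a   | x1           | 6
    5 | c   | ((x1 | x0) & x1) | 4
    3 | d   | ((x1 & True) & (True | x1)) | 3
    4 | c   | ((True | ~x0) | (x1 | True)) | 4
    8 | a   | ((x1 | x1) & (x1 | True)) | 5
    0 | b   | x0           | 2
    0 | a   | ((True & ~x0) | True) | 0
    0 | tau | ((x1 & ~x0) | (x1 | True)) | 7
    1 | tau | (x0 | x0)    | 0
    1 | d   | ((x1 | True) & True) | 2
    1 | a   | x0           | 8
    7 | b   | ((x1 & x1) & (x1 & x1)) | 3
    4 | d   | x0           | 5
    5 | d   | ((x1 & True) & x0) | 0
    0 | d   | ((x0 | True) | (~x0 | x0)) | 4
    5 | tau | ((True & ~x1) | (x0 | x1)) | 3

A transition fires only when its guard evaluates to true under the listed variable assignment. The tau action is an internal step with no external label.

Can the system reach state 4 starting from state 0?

Answer: REACHABLE

Working:
Guard filter leaves 14 enabled edge(s).
L0 = {0}
L1 = {4,7}  now seen {0,4,7}
L2 = {3}  now seen {0,3,4,7}
Reach set: {0,3,4,7}
witness 4: tau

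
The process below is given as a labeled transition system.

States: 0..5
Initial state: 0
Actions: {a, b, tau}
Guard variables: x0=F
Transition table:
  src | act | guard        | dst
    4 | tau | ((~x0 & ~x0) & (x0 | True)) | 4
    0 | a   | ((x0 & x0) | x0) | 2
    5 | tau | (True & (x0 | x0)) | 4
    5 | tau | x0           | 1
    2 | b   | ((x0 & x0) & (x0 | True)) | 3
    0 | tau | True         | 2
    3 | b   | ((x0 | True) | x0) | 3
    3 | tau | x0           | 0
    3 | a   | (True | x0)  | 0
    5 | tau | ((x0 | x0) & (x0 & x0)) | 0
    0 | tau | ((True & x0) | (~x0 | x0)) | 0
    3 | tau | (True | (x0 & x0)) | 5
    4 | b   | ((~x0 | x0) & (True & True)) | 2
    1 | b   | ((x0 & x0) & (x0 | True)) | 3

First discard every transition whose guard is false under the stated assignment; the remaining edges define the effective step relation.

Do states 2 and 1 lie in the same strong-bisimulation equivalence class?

Bisimulation quotient by refinement:
  π0 = {{0,1,2,3,4,5}}
  π1 = {{0},{1,2,5},{3},{4}}
Fixed point at round 2; 4 class(es).
[2]={1,2,5}  [1]={1,2,5}

Answer: BISIMILAR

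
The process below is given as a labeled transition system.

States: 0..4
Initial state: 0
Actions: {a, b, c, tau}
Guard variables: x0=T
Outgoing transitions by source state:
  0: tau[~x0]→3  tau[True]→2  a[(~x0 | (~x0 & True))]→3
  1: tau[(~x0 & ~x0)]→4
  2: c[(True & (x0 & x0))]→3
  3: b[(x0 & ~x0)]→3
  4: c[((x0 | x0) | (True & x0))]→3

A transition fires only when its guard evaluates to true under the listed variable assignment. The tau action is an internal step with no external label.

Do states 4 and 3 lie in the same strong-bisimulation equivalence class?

Bisimulation quotient by refinement:
  π0 = {{0,1,2,3,4}}
  π1 = {{0},{1,3},{2,4}}
Fixed point at round 2; 3 class(es).
class of 4: {2,4}; class of 3: {1,3}

Answer: NOT BISIMILAR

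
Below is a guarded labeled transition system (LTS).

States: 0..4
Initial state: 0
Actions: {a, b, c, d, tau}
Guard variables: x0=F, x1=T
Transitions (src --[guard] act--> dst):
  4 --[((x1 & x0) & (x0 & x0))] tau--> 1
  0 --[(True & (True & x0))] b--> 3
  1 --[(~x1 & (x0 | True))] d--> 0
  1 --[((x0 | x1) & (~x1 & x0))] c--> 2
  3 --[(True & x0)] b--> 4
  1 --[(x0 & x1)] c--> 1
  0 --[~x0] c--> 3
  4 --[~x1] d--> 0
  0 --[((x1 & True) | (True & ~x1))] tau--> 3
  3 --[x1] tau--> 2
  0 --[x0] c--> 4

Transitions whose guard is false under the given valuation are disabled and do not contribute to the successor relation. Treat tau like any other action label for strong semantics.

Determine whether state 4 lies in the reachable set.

3 transition(s) survive guard evaluation.
depth 0: {0}
depth 1: {3}  now seen {0,3}
depth 2: {2}  now seen {0,2,3}
Reach set: {0,2,3}

Answer: UNREACHABLE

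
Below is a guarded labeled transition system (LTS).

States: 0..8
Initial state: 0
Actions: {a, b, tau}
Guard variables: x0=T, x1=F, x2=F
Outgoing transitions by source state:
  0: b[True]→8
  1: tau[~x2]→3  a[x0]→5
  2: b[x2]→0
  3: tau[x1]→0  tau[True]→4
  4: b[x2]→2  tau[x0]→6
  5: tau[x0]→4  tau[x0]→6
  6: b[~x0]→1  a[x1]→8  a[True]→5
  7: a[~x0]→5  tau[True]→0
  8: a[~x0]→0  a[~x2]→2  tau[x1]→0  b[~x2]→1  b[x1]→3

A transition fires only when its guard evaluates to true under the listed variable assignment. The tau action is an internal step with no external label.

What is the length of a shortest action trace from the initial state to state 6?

Answer: 4

Trace:
Breadth-first toward 6:
  Layer 0: {0}
  Layer 1: {8}
  Layer 2: {1,2}
  Layer 3: {3,5}
  Layer 4: {4,6}
first hit 6 at d=4 via b·b·a·tau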